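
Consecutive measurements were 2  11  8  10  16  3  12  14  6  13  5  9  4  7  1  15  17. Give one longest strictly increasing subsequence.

2, 8, 10, 12, 14, 15, 17

Patience tails give the LIS length; then backtrack through the dp parents:
2 → extends → [2]
11 → extends → [2, 11]
8 → replaces 11 → [2, 8]
10 → extends → [2, 8, 10]
16 → extends → [2, 8, 10, 16]
3 → replaces 8 → [2, 3, 10, 16]
12 → replaces 16 → [2, 3, 10, 12]
14 → extends → [2, 3, 10, 12, 14]
6 → replaces 10 → [2, 3, 6, 12, 14]
13 → replaces 14 → [2, 3, 6, 12, 13]
5 → replaces 6 → [2, 3, 5, 12, 13]
9 → replaces 12 → [2, 3, 5, 9, 13]
4 → replaces 5 → [2, 3, 4, 9, 13]
7 → replaces 9 → [2, 3, 4, 7, 13]
1 → replaces 2 → [1, 3, 4, 7, 13]
15 → extends → [1, 3, 4, 7, 13, 15]
17 → extends → [1, 3, 4, 7, 13, 15, 17]
Length 7; one witness is 2, 8, 10, 12, 14, 15, 17.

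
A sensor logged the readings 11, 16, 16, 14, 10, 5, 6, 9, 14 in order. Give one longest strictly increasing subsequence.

5, 6, 9, 14

Patience tails give the LIS length; then backtrack through the dp parents:
11 → extends → [11]
16 → extends → [11, 16]
16 → already a tail → [11, 16]
14 → replaces 16 → [11, 14]
10 → replaces 11 → [10, 14]
5 → replaces 10 → [5, 14]
6 → replaces 14 → [5, 6]
9 → extends → [5, 6, 9]
14 → extends → [5, 6, 9, 14]
Length 4; one witness is 5, 6, 9, 14.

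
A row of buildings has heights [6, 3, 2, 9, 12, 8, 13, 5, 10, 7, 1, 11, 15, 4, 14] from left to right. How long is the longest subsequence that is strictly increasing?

Track the smallest tail for each achievable length (strict):
6 → extends → [6]
3 → replaces 6 → [3]
2 → replaces 3 → [2]
9 → extends → [2, 9]
12 → extends → [2, 9, 12]
8 → replaces 9 → [2, 8, 12]
13 → extends → [2, 8, 12, 13]
5 → replaces 8 → [2, 5, 12, 13]
10 → replaces 12 → [2, 5, 10, 13]
7 → replaces 10 → [2, 5, 7, 13]
1 → replaces 2 → [1, 5, 7, 13]
11 → replaces 13 → [1, 5, 7, 11]
15 → extends → [1, 5, 7, 11, 15]
4 → replaces 5 → [1, 4, 7, 11, 15]
14 → replaces 15 → [1, 4, 7, 11, 14]
Five tails, so the longest strictly increasing subsequence has length 5 (e.g. 6, 9, 12, 13, 15).

5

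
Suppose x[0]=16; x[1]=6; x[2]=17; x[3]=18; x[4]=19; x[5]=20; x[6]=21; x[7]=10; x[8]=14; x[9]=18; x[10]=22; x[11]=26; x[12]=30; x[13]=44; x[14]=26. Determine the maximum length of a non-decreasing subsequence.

10

Track the smallest tail for each achievable length (allowing ties):
16 → extends → [16]
6 → replaces 16 → [6]
17 → extends → [6, 17]
18 → extends → [6, 17, 18]
19 → extends → [6, 17, 18, 19]
20 → extends → [6, 17, 18, 19, 20]
21 → extends → [6, 17, 18, 19, 20, 21]
10 → replaces 17 → [6, 10, 18, 19, 20, 21]
14 → replaces 18 → [6, 10, 14, 19, 20, 21]
18 → replaces 19 → [6, 10, 14, 18, 20, 21]
22 → extends → [6, 10, 14, 18, 20, 21, 22]
26 → extends → [6, 10, 14, 18, 20, 21, 22, 26]
30 → extends → [6, 10, 14, 18, 20, 21, 22, 26, 30]
44 → extends → [6, 10, 14, 18, 20, 21, 22, 26, 30, 44]
26 → replaces 30 → [6, 10, 14, 18, 20, 21, 22, 26, 26, 44]
Ten tails, so the longest non-decreasing subsequence has length 10 (e.g. 16, 17, 18, 19, 20, 21, 22, 26, 30, 44).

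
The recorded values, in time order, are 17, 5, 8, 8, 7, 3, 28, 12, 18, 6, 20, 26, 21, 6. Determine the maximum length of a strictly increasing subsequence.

6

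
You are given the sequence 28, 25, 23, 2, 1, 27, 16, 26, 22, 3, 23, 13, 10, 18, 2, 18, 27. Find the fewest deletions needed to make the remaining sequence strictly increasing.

Fewest deletions = n − (longest strictly increasing subsequence).
Patience tails:
28 → extends → [28]
25 → replaces 28 → [25]
23 → replaces 25 → [23]
2 → replaces 23 → [2]
1 → replaces 2 → [1]
27 → extends → [1, 27]
16 → replaces 27 → [1, 16]
26 → extends → [1, 16, 26]
22 → replaces 26 → [1, 16, 22]
3 → replaces 16 → [1, 3, 22]
23 → extends → [1, 3, 22, 23]
13 → replaces 22 → [1, 3, 13, 23]
10 → replaces 13 → [1, 3, 10, 23]
18 → replaces 23 → [1, 3, 10, 18]
2 → replaces 3 → [1, 2, 10, 18]
18 → already a tail → [1, 2, 10, 18]
27 → extends → [1, 2, 10, 18, 27]
Longest strictly increasing subsequence has length 5, so deletions = 17 − 5 = 12.

12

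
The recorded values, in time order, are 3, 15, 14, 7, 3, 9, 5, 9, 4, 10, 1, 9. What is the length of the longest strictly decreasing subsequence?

Negate each value so 'decreasing' becomes 'increasing', then run patience tails on the negated sequence:
-3 → extends → [-3]
-15 → replaces -3 → [-15]
-14 → extends → [-15, -14]
-7 → extends → [-15, -14, -7]
-3 → extends → [-15, -14, -7, -3]
-9 → replaces -7 → [-15, -14, -9, -3]
-5 → replaces -3 → [-15, -14, -9, -5]
-9 → already a tail → [-15, -14, -9, -5]
-4 → extends → [-15, -14, -9, -5, -4]
-10 → replaces -9 → [-15, -14, -10, -5, -4]
-1 → extends → [-15, -14, -10, -5, -4, -1]
-9 → replaces -5 → [-15, -14, -10, -9, -4, -1]
Six tails, so the longest strictly decreasing subsequence of the original has length 6.

6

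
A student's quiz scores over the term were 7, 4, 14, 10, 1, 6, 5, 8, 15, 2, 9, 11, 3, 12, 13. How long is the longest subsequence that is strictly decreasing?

5

Negate each value so 'decreasing' becomes 'increasing', then run patience tails on the negated sequence:
-7 → extends → [-7]
-4 → extends → [-7, -4]
-14 → replaces -7 → [-14, -4]
-10 → replaces -4 → [-14, -10]
-1 → extends → [-14, -10, -1]
-6 → replaces -1 → [-14, -10, -6]
-5 → extends → [-14, -10, -6, -5]
-8 → replaces -6 → [-14, -10, -8, -5]
-15 → replaces -14 → [-15, -10, -8, -5]
-2 → extends → [-15, -10, -8, -5, -2]
-9 → replaces -8 → [-15, -10, -9, -5, -2]
-11 → replaces -10 → [-15, -11, -9, -5, -2]
-3 → replaces -2 → [-15, -11, -9, -5, -3]
-12 → replaces -11 → [-15, -12, -9, -5, -3]
-13 → replaces -12 → [-15, -13, -9, -5, -3]
Five tails, so the longest strictly decreasing subsequence of the original has length 5.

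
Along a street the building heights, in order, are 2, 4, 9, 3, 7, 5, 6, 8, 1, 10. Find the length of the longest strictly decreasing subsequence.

4

Negate each value so 'decreasing' becomes 'increasing', then run patience tails on the negated sequence:
-2 → extends → [-2]
-4 → replaces -2 → [-4]
-9 → replaces -4 → [-9]
-3 → extends → [-9, -3]
-7 → replaces -3 → [-9, -7]
-5 → extends → [-9, -7, -5]
-6 → replaces -5 → [-9, -7, -6]
-8 → replaces -7 → [-9, -8, -6]
-1 → extends → [-9, -8, -6, -1]
-10 → replaces -9 → [-10, -8, -6, -1]
Four tails, so the longest strictly decreasing subsequence of the original has length 4.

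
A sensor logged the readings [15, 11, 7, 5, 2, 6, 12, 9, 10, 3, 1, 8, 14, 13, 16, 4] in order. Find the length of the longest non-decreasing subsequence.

Track the smallest tail for each achievable length (allowing ties):
15 → extends → [15]
11 → replaces 15 → [11]
7 → replaces 11 → [7]
5 → replaces 7 → [5]
2 → replaces 5 → [2]
6 → extends → [2, 6]
12 → extends → [2, 6, 12]
9 → replaces 12 → [2, 6, 9]
10 → extends → [2, 6, 9, 10]
3 → replaces 6 → [2, 3, 9, 10]
1 → replaces 2 → [1, 3, 9, 10]
8 → replaces 9 → [1, 3, 8, 10]
14 → extends → [1, 3, 8, 10, 14]
13 → replaces 14 → [1, 3, 8, 10, 13]
16 → extends → [1, 3, 8, 10, 13, 16]
4 → replaces 8 → [1, 3, 4, 10, 13, 16]
Six tails, so the longest non-decreasing subsequence has length 6 (e.g. 5, 6, 9, 10, 14, 16).

6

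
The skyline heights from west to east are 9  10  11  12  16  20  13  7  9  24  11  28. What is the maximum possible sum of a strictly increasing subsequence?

Let S[i] be the best sum of a strictly increasing subsequence ending at i:
i:       1   2   3   4   5   6   7   8   9  10  11  12
a[i]:    9  10  11  12  16  20  13   7   9  24  11  28
S:       9  19  30  42  58  78  55   7  16 102  30 130
Maximum is 130 (e.g. 9 + 10 + 11 + 12 + 16 + 20 + 24 + 28).

130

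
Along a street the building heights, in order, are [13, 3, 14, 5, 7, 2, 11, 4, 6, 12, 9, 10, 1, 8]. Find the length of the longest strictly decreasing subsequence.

Negate each value so 'decreasing' becomes 'increasing', then run patience tails on the negated sequence:
-13 → extends → [-13]
-3 → extends → [-13, -3]
-14 → replaces -13 → [-14, -3]
-5 → replaces -3 → [-14, -5]
-7 → replaces -5 → [-14, -7]
-2 → extends → [-14, -7, -2]
-11 → replaces -7 → [-14, -11, -2]
-4 → replaces -2 → [-14, -11, -4]
-6 → replaces -4 → [-14, -11, -6]
-12 → replaces -11 → [-14, -12, -6]
-9 → replaces -6 → [-14, -12, -9]
-10 → replaces -9 → [-14, -12, -10]
-1 → extends → [-14, -12, -10, -1]
-8 → replaces -1 → [-14, -12, -10, -8]
Four tails, so the longest strictly decreasing subsequence of the original has length 4.

4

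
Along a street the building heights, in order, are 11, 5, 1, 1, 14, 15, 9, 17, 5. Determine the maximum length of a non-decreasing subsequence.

Track the smallest tail for each achievable length (allowing ties):
11 → extends → [11]
5 → replaces 11 → [5]
1 → replaces 5 → [1]
1 → extends → [1, 1]
14 → extends → [1, 1, 14]
15 → extends → [1, 1, 14, 15]
9 → replaces 14 → [1, 1, 9, 15]
17 → extends → [1, 1, 9, 15, 17]
5 → replaces 9 → [1, 1, 5, 15, 17]
Five tails, so the longest non-decreasing subsequence has length 5 (e.g. 1, 1, 14, 15, 17).

5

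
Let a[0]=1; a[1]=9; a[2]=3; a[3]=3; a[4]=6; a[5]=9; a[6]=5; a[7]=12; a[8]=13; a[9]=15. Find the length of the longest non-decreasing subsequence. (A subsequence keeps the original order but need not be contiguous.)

8

Let dp[i] be the length of the longest such subsequence ending at index i:
i:      0  1  2  3  4  5  6  7  8  9
a[i]:   1  9  3  3  6  9  5 12 13 15
dp:     1  2  2  3  4  5  4  6  7  8
Maximum dp value is 8.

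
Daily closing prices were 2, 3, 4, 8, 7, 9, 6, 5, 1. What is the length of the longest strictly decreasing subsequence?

5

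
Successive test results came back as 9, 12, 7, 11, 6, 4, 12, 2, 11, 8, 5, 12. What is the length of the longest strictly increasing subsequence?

Let dp[i] be the length of the longest such subsequence ending at index i:
i:      1  2  3  4  5  6  7  8  9 10 11 12
a[i]:   9 12  7 11  6  4 12  2 11  8  5 12
dp:     1  2  1  2  1  1  3  1  2  2  2  3
Maximum dp value is 3.

3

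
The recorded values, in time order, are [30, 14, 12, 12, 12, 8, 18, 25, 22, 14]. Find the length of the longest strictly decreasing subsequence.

Negate each value so 'decreasing' becomes 'increasing', then run patience tails on the negated sequence:
-30 → extends → [-30]
-14 → extends → [-30, -14]
-12 → extends → [-30, -14, -12]
-12 → already a tail → [-30, -14, -12]
-12 → already a tail → [-30, -14, -12]
-8 → extends → [-30, -14, -12, -8]
-18 → replaces -14 → [-30, -18, -12, -8]
-25 → replaces -18 → [-30, -25, -12, -8]
-22 → replaces -12 → [-30, -25, -22, -8]
-14 → replaces -8 → [-30, -25, -22, -14]
Four tails, so the longest strictly decreasing subsequence of the original has length 4.

4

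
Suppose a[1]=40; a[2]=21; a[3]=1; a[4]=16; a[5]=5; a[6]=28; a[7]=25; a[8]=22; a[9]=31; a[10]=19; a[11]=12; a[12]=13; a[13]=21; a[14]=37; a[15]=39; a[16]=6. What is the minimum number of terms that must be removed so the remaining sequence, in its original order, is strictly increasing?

9

Fewest deletions = n − (longest strictly increasing subsequence).
Patience tails:
40 → extends → [40]
21 → replaces 40 → [21]
1 → replaces 21 → [1]
16 → extends → [1, 16]
5 → replaces 16 → [1, 5]
28 → extends → [1, 5, 28]
25 → replaces 28 → [1, 5, 25]
22 → replaces 25 → [1, 5, 22]
31 → extends → [1, 5, 22, 31]
19 → replaces 22 → [1, 5, 19, 31]
12 → replaces 19 → [1, 5, 12, 31]
13 → replaces 31 → [1, 5, 12, 13]
21 → extends → [1, 5, 12, 13, 21]
37 → extends → [1, 5, 12, 13, 21, 37]
39 → extends → [1, 5, 12, 13, 21, 37, 39]
6 → replaces 12 → [1, 5, 6, 13, 21, 37, 39]
Longest strictly increasing subsequence has length 7, so deletions = 16 − 7 = 9.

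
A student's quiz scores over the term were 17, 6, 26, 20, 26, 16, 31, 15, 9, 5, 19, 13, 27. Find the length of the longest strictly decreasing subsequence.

Let dp[i] be the longest strictly decreasing subsequence ending at i:
i:      1  2  3  4  5  6  7  8  9 10 11 12 13
a[i]:  17  6 26 20 26 16 31 15  9  5 19 13 27
dp:     1  2  1  2  1  3  1  4  5  6  3  5  2
Maximum is 6.

6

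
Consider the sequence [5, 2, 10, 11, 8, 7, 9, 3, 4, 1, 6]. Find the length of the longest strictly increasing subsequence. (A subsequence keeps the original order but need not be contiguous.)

Let dp[i] be the length of the longest such subsequence ending at index i:
i:      1  2  3  4  5  6  7  8  9 10 11
a[i]:   5  2 10 11  8  7  9  3  4  1  6
dp:     1  1  2  3  2  2  3  2  3  1  4
Maximum dp value is 4.

4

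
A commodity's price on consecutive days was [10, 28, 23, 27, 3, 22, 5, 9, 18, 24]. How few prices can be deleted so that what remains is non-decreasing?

5

Fewest deletions = n − (longest non-decreasing subsequence).
i:      1  2  3  4  5  6  7  8  9 10
a[i]:  10 28 23 27  3 22  5  9 18 24
dp:     1  2  2  3  1  2  2  3  4  5
max dp = 5, so deletions = 10 − 5 = 5.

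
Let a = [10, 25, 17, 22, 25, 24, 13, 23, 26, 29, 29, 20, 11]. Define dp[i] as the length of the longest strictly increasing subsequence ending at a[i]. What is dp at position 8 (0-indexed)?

dp[i] = 1 + max{dp[j] : j<i, a[j]<a[i]} (or 1 if no such j):
i:      0  1  2  3  4  5  6  7  8  9 10 11 12
a[i]:  10 25 17 22 25 24 13 23 26 29 29 20 11
dp:     1  2  2  3  4  4  2  4  5  6  6  3  2
At index 8 the value is 5.

5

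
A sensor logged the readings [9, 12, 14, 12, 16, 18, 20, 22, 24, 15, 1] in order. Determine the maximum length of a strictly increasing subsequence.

8

Let dp[i] be the length of the longest such subsequence ending at index i:
i:      1  2  3  4  5  6  7  8  9 10 11
a[i]:   9 12 14 12 16 18 20 22 24 15  1
dp:     1  2  3  2  4  5  6  7  8  4  1
Maximum dp value is 8.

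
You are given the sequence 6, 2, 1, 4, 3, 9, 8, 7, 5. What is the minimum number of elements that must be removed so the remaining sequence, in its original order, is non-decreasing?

6

Fewest deletions = n − (longest non-decreasing subsequence).
i:     1 2 3 4 5 6 7 8 9
a[i]:  6 2 1 4 3 9 8 7 5
dp:    1 1 1 2 2 3 3 3 3
max dp = 3, so deletions = 9 − 3 = 6.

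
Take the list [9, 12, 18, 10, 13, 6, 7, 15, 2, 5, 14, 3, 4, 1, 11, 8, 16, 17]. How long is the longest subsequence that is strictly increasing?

Track the smallest tail for each achievable length (strict):
9 → extends → [9]
12 → extends → [9, 12]
18 → extends → [9, 12, 18]
10 → replaces 12 → [9, 10, 18]
13 → replaces 18 → [9, 10, 13]
6 → replaces 9 → [6, 10, 13]
7 → replaces 10 → [6, 7, 13]
15 → extends → [6, 7, 13, 15]
2 → replaces 6 → [2, 7, 13, 15]
5 → replaces 7 → [2, 5, 13, 15]
14 → replaces 15 → [2, 5, 13, 14]
3 → replaces 5 → [2, 3, 13, 14]
4 → replaces 13 → [2, 3, 4, 14]
1 → replaces 2 → [1, 3, 4, 14]
11 → replaces 14 → [1, 3, 4, 11]
8 → replaces 11 → [1, 3, 4, 8]
16 → extends → [1, 3, 4, 8, 16]
17 → extends → [1, 3, 4, 8, 16, 17]
Six tails, so the longest strictly increasing subsequence has length 6 (e.g. 9, 12, 13, 15, 16, 17).

6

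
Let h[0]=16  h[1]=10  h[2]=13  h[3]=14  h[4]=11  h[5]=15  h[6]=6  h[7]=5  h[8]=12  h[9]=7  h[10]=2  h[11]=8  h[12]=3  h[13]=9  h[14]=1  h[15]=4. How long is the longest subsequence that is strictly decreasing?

Negate each value so 'decreasing' becomes 'increasing', then run patience tails on the negated sequence:
-16 → extends → [-16]
-10 → extends → [-16, -10]
-13 → replaces -10 → [-16, -13]
-14 → replaces -13 → [-16, -14]
-11 → extends → [-16, -14, -11]
-15 → replaces -14 → [-16, -15, -11]
-6 → extends → [-16, -15, -11, -6]
-5 → extends → [-16, -15, -11, -6, -5]
-12 → replaces -11 → [-16, -15, -12, -6, -5]
-7 → replaces -6 → [-16, -15, -12, -7, -5]
-2 → extends → [-16, -15, -12, -7, -5, -2]
-8 → replaces -7 → [-16, -15, -12, -8, -5, -2]
-3 → replaces -2 → [-16, -15, -12, -8, -5, -3]
-9 → replaces -8 → [-16, -15, -12, -9, -5, -3]
-1 → extends → [-16, -15, -12, -9, -5, -3, -1]
-4 → replaces -3 → [-16, -15, -12, -9, -5, -4, -1]
Seven tails, so the longest strictly decreasing subsequence of the original has length 7.

7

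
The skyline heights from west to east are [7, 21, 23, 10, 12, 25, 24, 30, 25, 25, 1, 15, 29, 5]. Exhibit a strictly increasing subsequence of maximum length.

7, 21, 23, 24, 25, 29

Patience tails give the LIS length; then backtrack through the dp parents:
7 → extends → [7]
21 → extends → [7, 21]
23 → extends → [7, 21, 23]
10 → replaces 21 → [7, 10, 23]
12 → replaces 23 → [7, 10, 12]
25 → extends → [7, 10, 12, 25]
24 → replaces 25 → [7, 10, 12, 24]
30 → extends → [7, 10, 12, 24, 30]
25 → replaces 30 → [7, 10, 12, 24, 25]
25 → already a tail → [7, 10, 12, 24, 25]
1 → replaces 7 → [1, 10, 12, 24, 25]
15 → replaces 24 → [1, 10, 12, 15, 25]
29 → extends → [1, 10, 12, 15, 25, 29]
5 → replaces 10 → [1, 5, 12, 15, 25, 29]
Length 6; one witness is 7, 21, 23, 24, 25, 29.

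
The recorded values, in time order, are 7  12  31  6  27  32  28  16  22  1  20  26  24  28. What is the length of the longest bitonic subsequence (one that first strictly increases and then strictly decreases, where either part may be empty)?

7

inc[i] = longest strictly increasing subsequence ending at i; dec[i] = longest strictly decreasing subsequence starting at i:
i:      1  2  3  4  5  6  7  8  9 10 11 12 13 14
a[i]:   7 12 31  6 27 32 28 16 22  1 20 26 24 28
inc:    1  2  3  1  3  4  4  3  4  1  4  5  5  6
dec:    3  3  4  2  3  4  3  2  2  1  1  2  1  1
Best peak at i=6 (value 32): inc=4, dec=4, length 4+4−1 = 7.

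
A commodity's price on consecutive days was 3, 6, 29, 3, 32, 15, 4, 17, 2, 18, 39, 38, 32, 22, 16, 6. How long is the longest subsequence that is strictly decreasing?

6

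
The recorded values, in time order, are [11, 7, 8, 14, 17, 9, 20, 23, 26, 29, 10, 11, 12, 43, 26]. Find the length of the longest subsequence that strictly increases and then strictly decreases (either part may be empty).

inc[i] = longest strictly increasing subsequence ending at i; dec[i] = longest strictly decreasing subsequence starting at i:
i:      1  2  3  4  5  6  7  8  9 10 11 12 13 14 15
a[i]:  11  7  8 14 17  9 20 23 26 29 10 11 12 43 26
inc:    1  1  2  3  4  3  5  6  7  8  4  5  6  9  7
dec:    2  1  1  2  2  1  2  2  2  2  1  1  1  2  1
Best peak at i=14 (value 43): inc=9, dec=2, length 9+2−1 = 10.

10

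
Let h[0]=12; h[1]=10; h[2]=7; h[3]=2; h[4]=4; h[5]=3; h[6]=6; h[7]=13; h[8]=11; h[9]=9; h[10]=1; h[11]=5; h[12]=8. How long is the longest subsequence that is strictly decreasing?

6

Let dp[i] be the longest strictly decreasing subsequence ending at i:
i:      0  1  2  3  4  5  6  7  8  9 10 11 12
h[i]:  12 10  7  2  4  3  6 13 11  9  1  5  8
dp:     1  2  3  4  4  5  4  1  2  3  6  5  4
Maximum is 6.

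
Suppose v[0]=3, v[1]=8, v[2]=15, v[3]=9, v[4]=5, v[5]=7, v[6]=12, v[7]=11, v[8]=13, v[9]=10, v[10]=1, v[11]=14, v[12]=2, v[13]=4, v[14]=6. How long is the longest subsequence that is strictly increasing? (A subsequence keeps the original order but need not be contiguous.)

6

Track the smallest tail for each achievable length (strict):
3 → extends → [3]
8 → extends → [3, 8]
15 → extends → [3, 8, 15]
9 → replaces 15 → [3, 8, 9]
5 → replaces 8 → [3, 5, 9]
7 → replaces 9 → [3, 5, 7]
12 → extends → [3, 5, 7, 12]
11 → replaces 12 → [3, 5, 7, 11]
13 → extends → [3, 5, 7, 11, 13]
10 → replaces 11 → [3, 5, 7, 10, 13]
1 → replaces 3 → [1, 5, 7, 10, 13]
14 → extends → [1, 5, 7, 10, 13, 14]
2 → replaces 5 → [1, 2, 7, 10, 13, 14]
4 → replaces 7 → [1, 2, 4, 10, 13, 14]
6 → replaces 10 → [1, 2, 4, 6, 13, 14]
Six tails, so the longest strictly increasing subsequence has length 6 (e.g. 3, 8, 9, 12, 13, 14).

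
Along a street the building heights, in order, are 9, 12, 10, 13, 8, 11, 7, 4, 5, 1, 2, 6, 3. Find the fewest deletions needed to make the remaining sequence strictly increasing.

Fewest deletions = n − (longest strictly increasing subsequence).
Patience tails:
9 → extends → [9]
12 → extends → [9, 12]
10 → replaces 12 → [9, 10]
13 → extends → [9, 10, 13]
8 → replaces 9 → [8, 10, 13]
11 → replaces 13 → [8, 10, 11]
7 → replaces 8 → [7, 10, 11]
4 → replaces 7 → [4, 10, 11]
5 → replaces 10 → [4, 5, 11]
1 → replaces 4 → [1, 5, 11]
2 → replaces 5 → [1, 2, 11]
6 → replaces 11 → [1, 2, 6]
3 → replaces 6 → [1, 2, 3]
Longest strictly increasing subsequence has length 3, so deletions = 13 − 3 = 10.

10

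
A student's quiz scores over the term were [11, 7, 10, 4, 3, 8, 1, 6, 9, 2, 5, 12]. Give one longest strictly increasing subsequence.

Patience tails give the LIS length; then backtrack through the dp parents:
11 → extends → [11]
7 → replaces 11 → [7]
10 → extends → [7, 10]
4 → replaces 7 → [4, 10]
3 → replaces 4 → [3, 10]
8 → replaces 10 → [3, 8]
1 → replaces 3 → [1, 8]
6 → replaces 8 → [1, 6]
9 → extends → [1, 6, 9]
2 → replaces 6 → [1, 2, 9]
5 → replaces 9 → [1, 2, 5]
12 → extends → [1, 2, 5, 12]
Length 4; one witness is 7, 8, 9, 12.

7, 8, 9, 12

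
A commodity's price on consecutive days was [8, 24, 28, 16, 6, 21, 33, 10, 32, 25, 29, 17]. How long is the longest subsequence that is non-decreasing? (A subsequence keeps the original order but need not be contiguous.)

Track the smallest tail for each achievable length (allowing ties):
8 → extends → [8]
24 → extends → [8, 24]
28 → extends → [8, 24, 28]
16 → replaces 24 → [8, 16, 28]
6 → replaces 8 → [6, 16, 28]
21 → replaces 28 → [6, 16, 21]
33 → extends → [6, 16, 21, 33]
10 → replaces 16 → [6, 10, 21, 33]
32 → replaces 33 → [6, 10, 21, 32]
25 → replaces 32 → [6, 10, 21, 25]
29 → extends → [6, 10, 21, 25, 29]
17 → replaces 21 → [6, 10, 17, 25, 29]
Five tails, so the longest non-decreasing subsequence has length 5 (e.g. 8, 16, 21, 25, 29).

5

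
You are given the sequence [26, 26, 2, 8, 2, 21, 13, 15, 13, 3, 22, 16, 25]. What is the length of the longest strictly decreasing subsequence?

Negate each value so 'decreasing' becomes 'increasing', then run patience tails on the negated sequence:
-26 → extends → [-26]
-26 → already a tail → [-26]
-2 → extends → [-26, -2]
-8 → replaces -2 → [-26, -8]
-2 → extends → [-26, -8, -2]
-21 → replaces -8 → [-26, -21, -2]
-13 → replaces -2 → [-26, -21, -13]
-15 → replaces -13 → [-26, -21, -15]
-13 → extends → [-26, -21, -15, -13]
-3 → extends → [-26, -21, -15, -13, -3]
-22 → replaces -21 → [-26, -22, -15, -13, -3]
-16 → replaces -15 → [-26, -22, -16, -13, -3]
-25 → replaces -22 → [-26, -25, -16, -13, -3]
Five tails, so the longest strictly decreasing subsequence of the original has length 5.

5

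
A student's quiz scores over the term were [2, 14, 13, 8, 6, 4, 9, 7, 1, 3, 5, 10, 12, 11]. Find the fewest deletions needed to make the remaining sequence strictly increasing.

9

Fewest deletions = n − (longest strictly increasing subsequence).
i:      1  2  3  4  5  6  7  8  9 10 11 12 13 14
a[i]:   2 14 13  8  6  4  9  7  1  3  5 10 12 11
dp:     1  2  2  2  2  2  3  3  1  2  3  4  5  5
max dp = 5, so deletions = 14 − 5 = 9.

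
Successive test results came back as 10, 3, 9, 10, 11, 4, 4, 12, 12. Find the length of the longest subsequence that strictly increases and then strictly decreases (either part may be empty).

inc[i] = longest strictly increasing subsequence ending at i; dec[i] = longest strictly decreasing subsequence starting at i:
i:      1  2  3  4  5  6  7  8  9
a[i]:  10  3  9 10 11  4  4 12 12
inc:    1  1  2  3  4  2  2  5  5
dec:    3  1  2  2  2  1  1  1  1
Best peak at i=5 (value 11): inc=4, dec=2, length 4+2−1 = 5.

5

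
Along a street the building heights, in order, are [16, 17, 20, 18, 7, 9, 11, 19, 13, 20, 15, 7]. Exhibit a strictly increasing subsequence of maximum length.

Patience tails give the LIS length; then backtrack through the dp parents:
16 → extends → [16]
17 → extends → [16, 17]
20 → extends → [16, 17, 20]
18 → replaces 20 → [16, 17, 18]
7 → replaces 16 → [7, 17, 18]
9 → replaces 17 → [7, 9, 18]
11 → replaces 18 → [7, 9, 11]
19 → extends → [7, 9, 11, 19]
13 → replaces 19 → [7, 9, 11, 13]
20 → extends → [7, 9, 11, 13, 20]
15 → replaces 20 → [7, 9, 11, 13, 15]
7 → already a tail → [7, 9, 11, 13, 15]
Length 5; one witness is 16, 17, 18, 19, 20.

16, 17, 18, 19, 20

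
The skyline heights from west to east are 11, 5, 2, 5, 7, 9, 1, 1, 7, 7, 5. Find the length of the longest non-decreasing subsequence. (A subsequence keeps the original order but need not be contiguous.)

5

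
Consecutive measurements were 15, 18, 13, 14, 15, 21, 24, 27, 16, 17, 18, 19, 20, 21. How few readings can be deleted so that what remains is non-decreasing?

5

Fewest deletions = n − (longest non-decreasing subsequence).
i:      1  2  3  4  5  6  7  8  9 10 11 12 13 14
a[i]:  15 18 13 14 15 21 24 27 16 17 18 19 20 21
dp:     1  2  1  2  3  4  5  6  4  5  6  7  8  9
max dp = 9, so deletions = 14 − 9 = 5.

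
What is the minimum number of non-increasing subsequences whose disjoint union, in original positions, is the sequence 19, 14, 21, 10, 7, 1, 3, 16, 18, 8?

The minimum number of non-increasing subsequences covering a sequence equals the length of its longest strictly increasing subsequence.
LIS length is 4 (e.g. 1, 3, 16, 18), so 4 piles are needed.

4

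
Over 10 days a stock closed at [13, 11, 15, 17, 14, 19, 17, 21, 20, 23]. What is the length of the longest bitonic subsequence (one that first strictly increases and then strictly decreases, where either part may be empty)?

inc[i] = longest strictly increasing subsequence ending at i; dec[i] = longest strictly decreasing subsequence starting at i:
i:      1  2  3  4  5  6  7  8  9 10
a[i]:  13 11 15 17 14 19 17 21 20 23
inc:    1  1  2  3  2  4  3  5  5  6
dec:    2  1  2  2  1  2  1  2  1  1
Best peak at i=8 (value 21): inc=5, dec=2, length 5+2−1 = 6.

6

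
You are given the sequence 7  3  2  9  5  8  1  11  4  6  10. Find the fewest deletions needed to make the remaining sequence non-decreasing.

7

Fewest deletions = n − (longest non-decreasing subsequence).
i:      1  2  3  4  5  6  7  8  9 10 11
a[i]:   7  3  2  9  5  8  1 11  4  6 10
dp:     1  1  1  2  2  3  1  4  2  3  4
max dp = 4, so deletions = 11 − 4 = 7.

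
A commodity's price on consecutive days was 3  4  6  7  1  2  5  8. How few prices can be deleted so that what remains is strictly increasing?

3

Fewest deletions = n − (longest strictly increasing subsequence).
i:     1 2 3 4 5 6 7 8
a[i]:  3 4 6 7 1 2 5 8
dp:    1 2 3 4 1 2 3 5
max dp = 5, so deletions = 8 − 5 = 3.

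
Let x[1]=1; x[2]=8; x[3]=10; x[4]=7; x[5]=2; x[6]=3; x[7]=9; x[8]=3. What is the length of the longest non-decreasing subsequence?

4

Let dp[i] be the length of the longest such subsequence ending at index i:
i:      1  2  3  4  5  6  7  8
x[i]:   1  8 10  7  2  3  9  3
dp:     1  2  3  2  2  3  4  4
Maximum dp value is 4.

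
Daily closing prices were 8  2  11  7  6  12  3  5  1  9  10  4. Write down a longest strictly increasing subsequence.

2, 3, 5, 9, 10

Patience tails give the LIS length; then backtrack through the dp parents:
8 → extends → [8]
2 → replaces 8 → [2]
11 → extends → [2, 11]
7 → replaces 11 → [2, 7]
6 → replaces 7 → [2, 6]
12 → extends → [2, 6, 12]
3 → replaces 6 → [2, 3, 12]
5 → replaces 12 → [2, 3, 5]
1 → replaces 2 → [1, 3, 5]
9 → extends → [1, 3, 5, 9]
10 → extends → [1, 3, 5, 9, 10]
4 → replaces 5 → [1, 3, 4, 9, 10]
Length 5; one witness is 2, 3, 5, 9, 10.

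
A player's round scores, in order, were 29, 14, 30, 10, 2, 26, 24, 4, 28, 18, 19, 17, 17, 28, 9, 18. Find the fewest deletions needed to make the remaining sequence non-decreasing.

Fewest deletions = n − (longest non-decreasing subsequence).
i:      1  2  3  4  5  6  7  8  9 10 11 12 13 14 15 16
a[i]:  29 14 30 10  2 26 24  4 28 18 19 17 17 28  9 18
dp:     1  1  2  1  1  2  2  2  3  3  4  3  4  5  3  5
max dp = 5, so deletions = 16 − 5 = 11.

11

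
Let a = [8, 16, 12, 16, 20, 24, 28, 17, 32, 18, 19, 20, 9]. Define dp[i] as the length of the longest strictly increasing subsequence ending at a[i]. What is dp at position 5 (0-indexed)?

5

dp[i] = 1 + max{dp[j] : j<i, a[j]<a[i]} (or 1 if no such j):
i:      0  1  2  3  4  5  6  7  8  9 10 11 12
a[i]:   8 16 12 16 20 24 28 17 32 18 19 20  9
dp:     1  2  2  3  4  5  6  4  7  5  6  7  2
At index 5 the value is 5.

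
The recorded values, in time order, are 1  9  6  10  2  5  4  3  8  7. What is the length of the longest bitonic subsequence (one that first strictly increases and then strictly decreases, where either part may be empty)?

6

inc[i] = longest strictly increasing subsequence ending at i; dec[i] = longest strictly decreasing subsequence starting at i:
i:      1  2  3  4  5  6  7  8  9 10
a[i]:   1  9  6 10  2  5  4  3  8  7
inc:    1  2  2  3  2  3  3  3  4  4
dec:    1  5  4  4  1  3  2  1  2  1
Best peak at i=2 (value 9): inc=2, dec=5, length 2+5−1 = 6.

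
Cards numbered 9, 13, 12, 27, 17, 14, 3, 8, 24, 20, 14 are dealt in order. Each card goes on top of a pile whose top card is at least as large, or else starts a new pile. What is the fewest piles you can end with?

4

The minimum number of non-increasing subsequences covering a sequence equals the length of its longest strictly increasing subsequence.
LIS length is 4 (e.g. 9, 13, 17, 24), so 4 piles are needed.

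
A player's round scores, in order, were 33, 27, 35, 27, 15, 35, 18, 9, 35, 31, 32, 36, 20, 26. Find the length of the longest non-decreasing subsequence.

Track the smallest tail for each achievable length (allowing ties):
33 → extends → [33]
27 → replaces 33 → [27]
35 → extends → [27, 35]
27 → replaces 35 → [27, 27]
15 → replaces 27 → [15, 27]
35 → extends → [15, 27, 35]
18 → replaces 27 → [15, 18, 35]
9 → replaces 15 → [9, 18, 35]
35 → extends → [9, 18, 35, 35]
31 → replaces 35 → [9, 18, 31, 35]
32 → replaces 35 → [9, 18, 31, 32]
36 → extends → [9, 18, 31, 32, 36]
20 → replaces 31 → [9, 18, 20, 32, 36]
26 → replaces 32 → [9, 18, 20, 26, 36]
Five tails, so the longest non-decreasing subsequence has length 5 (e.g. 33, 35, 35, 35, 36).

5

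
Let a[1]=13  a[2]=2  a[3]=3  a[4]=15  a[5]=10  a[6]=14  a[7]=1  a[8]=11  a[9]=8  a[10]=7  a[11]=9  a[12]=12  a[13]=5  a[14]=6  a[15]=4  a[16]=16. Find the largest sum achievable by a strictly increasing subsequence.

54

Let S[i] be the best sum of a strictly increasing subsequence ending at i:
i:      1  2  3  4  5  6  7  8  9 10 11 12 13 14 15 16
a[i]:  13  2  3 15 10 14  1 11  8  7  9 12  5  6  4 16
S:     13  2  5 28 15 29  1 26 13 12 22 38 10 16  9 54
Maximum is 54 (e.g. 2 + 3 + 10 + 11 + 12 + 16).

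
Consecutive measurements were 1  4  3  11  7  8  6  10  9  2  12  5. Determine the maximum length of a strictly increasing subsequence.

6

Let dp[i] be the length of the longest such subsequence ending at index i:
i:      1  2  3  4  5  6  7  8  9 10 11 12
a[i]:   1  4  3 11  7  8  6 10  9  2 12  5
dp:     1  2  2  3  3  4  3  5  5  2  6  3
Maximum dp value is 6.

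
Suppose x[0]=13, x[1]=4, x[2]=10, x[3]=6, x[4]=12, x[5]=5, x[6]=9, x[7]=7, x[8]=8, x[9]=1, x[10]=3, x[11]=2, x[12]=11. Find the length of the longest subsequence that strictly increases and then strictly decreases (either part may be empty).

7

inc[i] = longest strictly increasing subsequence ending at i; dec[i] = longest strictly decreasing subsequence starting at i:
i:      0  1  2  3  4  5  6  7  8  9 10 11 12
x[i]:  13  4 10  6 12  5  9  7  8  1  3  2 11
inc:    1  1  2  2  3  2  3  3  4  1  2  2  5
dec:    6  3  5  4  5  3  4  3  3  1  2  1  1
Best peak at i=4 (value 12): inc=3, dec=5, length 3+5−1 = 7.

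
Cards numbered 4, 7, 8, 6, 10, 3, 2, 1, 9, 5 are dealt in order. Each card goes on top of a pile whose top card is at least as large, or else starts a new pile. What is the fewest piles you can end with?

4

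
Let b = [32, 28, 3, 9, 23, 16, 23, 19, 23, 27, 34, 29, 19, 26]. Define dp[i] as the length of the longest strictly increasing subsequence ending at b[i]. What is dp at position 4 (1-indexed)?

dp[i] = 1 + max{dp[j] : j<i, b[j]<b[i]} (or 1 if no such j):
i:      1  2  3  4  5  6  7  8  9 10 11 12 13 14
b[i]:  32 28  3  9 23 16 23 19 23 27 34 29 19 26
dp:     1  1  1  2  3  3  4  4  5  6  7  7  4  6
At index 4 the value is 2.

2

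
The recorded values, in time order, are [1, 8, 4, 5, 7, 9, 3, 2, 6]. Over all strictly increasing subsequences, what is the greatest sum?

26

Let S[i] be the best sum of a strictly increasing subsequence ending at i:
i:      1  2  3  4  5  6  7  8  9
a[i]:   1  8  4  5  7  9  3  2  6
S:      1  9  5 10 17 26  4  3 16
Maximum is 26 (e.g. 1 + 4 + 5 + 7 + 9).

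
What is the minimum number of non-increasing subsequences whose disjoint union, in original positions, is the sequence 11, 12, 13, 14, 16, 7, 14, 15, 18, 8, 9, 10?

Place each on the leftmost legal pile:
11 → new pile 1 (tops now [11])
12 → new pile 2 (tops now [11, 12])
13 → new pile 3 (tops now [11, 12, 13])
14 → new pile 4 (tops now [11, 12, 13, 14])
16 → new pile 5 (tops now [11, 12, 13, 14, 16])
7 → pile 1 (tops now [7, 12, 13, 14, 16])
14 → pile 4 (tops now [7, 12, 13, 14, 16])
15 → pile 5 (tops now [7, 12, 13, 14, 15])
18 → new pile 6 (tops now [7, 12, 13, 14, 15, 18])
8 → pile 2 (tops now [7, 8, 13, 14, 15, 18])
9 → pile 3 (tops now [7, 8, 9, 14, 15, 18])
10 → pile 4 (tops now [7, 8, 9, 10, 15, 18])
Six piles.

6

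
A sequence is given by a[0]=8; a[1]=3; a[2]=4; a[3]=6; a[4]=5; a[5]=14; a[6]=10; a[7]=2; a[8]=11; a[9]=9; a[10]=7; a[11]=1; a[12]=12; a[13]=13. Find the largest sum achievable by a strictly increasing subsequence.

59

Let S[i] be the best sum of a strictly increasing subsequence ending at i:
i:      0  1  2  3  4  5  6  7  8  9 10 11 12 13
a[i]:   8  3  4  6  5 14 10  2 11  9  7  1 12 13
S:      8  3  7 13 12 27 23  2 34 22 20  1 46 59
Maximum is 59 (e.g. 3 + 4 + 6 + 10 + 11 + 12 + 13).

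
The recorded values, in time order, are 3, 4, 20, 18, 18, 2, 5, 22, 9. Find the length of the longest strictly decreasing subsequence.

Negate each value so 'decreasing' becomes 'increasing', then run patience tails on the negated sequence:
-3 → extends → [-3]
-4 → replaces -3 → [-4]
-20 → replaces -4 → [-20]
-18 → extends → [-20, -18]
-18 → already a tail → [-20, -18]
-2 → extends → [-20, -18, -2]
-5 → replaces -2 → [-20, -18, -5]
-22 → replaces -20 → [-22, -18, -5]
-9 → replaces -5 → [-22, -18, -9]
Three tails, so the longest strictly decreasing subsequence of the original has length 3.

3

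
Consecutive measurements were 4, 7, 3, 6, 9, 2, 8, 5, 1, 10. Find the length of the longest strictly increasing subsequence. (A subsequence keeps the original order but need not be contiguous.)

Let dp[i] be the length of the longest such subsequence ending at index i:
i:      1  2  3  4  5  6  7  8  9 10
a[i]:   4  7  3  6  9  2  8  5  1 10
dp:     1  2  1  2  3  1  3  2  1  4
Maximum dp value is 4.

4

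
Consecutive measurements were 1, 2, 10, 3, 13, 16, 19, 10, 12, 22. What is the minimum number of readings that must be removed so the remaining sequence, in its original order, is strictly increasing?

3

Fewest deletions = n − (longest strictly increasing subsequence).
Patience tails:
1 → extends → [1]
2 → extends → [1, 2]
10 → extends → [1, 2, 10]
3 → replaces 10 → [1, 2, 3]
13 → extends → [1, 2, 3, 13]
16 → extends → [1, 2, 3, 13, 16]
19 → extends → [1, 2, 3, 13, 16, 19]
10 → replaces 13 → [1, 2, 3, 10, 16, 19]
12 → replaces 16 → [1, 2, 3, 10, 12, 19]
22 → extends → [1, 2, 3, 10, 12, 19, 22]
Longest strictly increasing subsequence has length 7, so deletions = 10 − 7 = 3.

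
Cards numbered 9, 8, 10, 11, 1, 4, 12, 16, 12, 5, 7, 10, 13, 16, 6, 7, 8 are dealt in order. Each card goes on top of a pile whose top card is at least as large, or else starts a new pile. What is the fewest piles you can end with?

Place each on the leftmost legal pile:
9 → new pile 1 (tops now [9])
8 → pile 1 (tops now [8])
10 → new pile 2 (tops now [8, 10])
11 → new pile 3 (tops now [8, 10, 11])
1 → pile 1 (tops now [1, 10, 11])
4 → pile 2 (tops now [1, 4, 11])
12 → new pile 4 (tops now [1, 4, 11, 12])
16 → new pile 5 (tops now [1, 4, 11, 12, 16])
12 → pile 4 (tops now [1, 4, 11, 12, 16])
5 → pile 3 (tops now [1, 4, 5, 12, 16])
7 → pile 4 (tops now [1, 4, 5, 7, 16])
10 → pile 5 (tops now [1, 4, 5, 7, 10])
13 → new pile 6 (tops now [1, 4, 5, 7, 10, 13])
16 → new pile 7 (tops now [1, 4, 5, 7, 10, 13, 16])
6 → pile 4 (tops now [1, 4, 5, 6, 10, 13, 16])
7 → pile 5 (tops now [1, 4, 5, 6, 7, 13, 16])
8 → pile 6 (tops now [1, 4, 5, 6, 7, 8, 16])
Seven piles.

7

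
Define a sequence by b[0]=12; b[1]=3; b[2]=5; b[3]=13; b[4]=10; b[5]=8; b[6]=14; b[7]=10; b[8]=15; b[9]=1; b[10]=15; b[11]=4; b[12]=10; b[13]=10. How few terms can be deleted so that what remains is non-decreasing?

Fewest deletions = n − (longest non-decreasing subsequence).
Patience tails:
12 → extends → [12]
3 → replaces 12 → [3]
5 → extends → [3, 5]
13 → extends → [3, 5, 13]
10 → replaces 13 → [3, 5, 10]
8 → replaces 10 → [3, 5, 8]
14 → extends → [3, 5, 8, 14]
10 → replaces 14 → [3, 5, 8, 10]
15 → extends → [3, 5, 8, 10, 15]
1 → replaces 3 → [1, 5, 8, 10, 15]
15 → extends → [1, 5, 8, 10, 15, 15]
4 → replaces 5 → [1, 4, 8, 10, 15, 15]
10 → replaces 15 → [1, 4, 8, 10, 10, 15]
10 → replaces 15 → [1, 4, 8, 10, 10, 10]
Longest non-decreasing subsequence has length 6, so deletions = 14 − 6 = 8.

8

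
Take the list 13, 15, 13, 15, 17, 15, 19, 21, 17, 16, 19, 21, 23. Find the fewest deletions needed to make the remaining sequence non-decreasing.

5

Fewest deletions = n − (longest non-decreasing subsequence).
i:      1  2  3  4  5  6  7  8  9 10 11 12 13
a[i]:  13 15 13 15 17 15 19 21 17 16 19 21 23
dp:     1  2  2  3  4  4  5  6  5  5  6  7  8
max dp = 8, so deletions = 13 − 8 = 5.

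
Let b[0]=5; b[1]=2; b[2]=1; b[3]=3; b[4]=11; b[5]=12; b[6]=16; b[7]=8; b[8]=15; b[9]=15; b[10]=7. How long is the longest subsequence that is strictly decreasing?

Let dp[i] be the longest strictly decreasing subsequence ending at i:
i:      0  1  2  3  4  5  6  7  8  9 10
b[i]:   5  2  1  3 11 12 16  8 15 15  7
dp:     1  2  3  2  1  1  1  2  2  2  3
Maximum is 3.

3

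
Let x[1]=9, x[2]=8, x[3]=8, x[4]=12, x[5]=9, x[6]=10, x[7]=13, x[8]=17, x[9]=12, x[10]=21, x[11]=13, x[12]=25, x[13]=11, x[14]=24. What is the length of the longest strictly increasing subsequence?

7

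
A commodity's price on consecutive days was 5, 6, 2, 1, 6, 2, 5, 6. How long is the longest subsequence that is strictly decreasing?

3

Let dp[i] be the longest strictly decreasing subsequence ending at i:
i:     1 2 3 4 5 6 7 8
a[i]:  5 6 2 1 6 2 5 6
dp:    1 1 2 3 1 2 2 1
Maximum is 3.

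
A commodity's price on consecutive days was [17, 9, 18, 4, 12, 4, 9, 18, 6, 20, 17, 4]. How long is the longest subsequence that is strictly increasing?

4

Track the smallest tail for each achievable length (strict):
17 → extends → [17]
9 → replaces 17 → [9]
18 → extends → [9, 18]
4 → replaces 9 → [4, 18]
12 → replaces 18 → [4, 12]
4 → already a tail → [4, 12]
9 → replaces 12 → [4, 9]
18 → extends → [4, 9, 18]
6 → replaces 9 → [4, 6, 18]
20 → extends → [4, 6, 18, 20]
17 → replaces 18 → [4, 6, 17, 20]
4 → already a tail → [4, 6, 17, 20]
Four tails, so the longest strictly increasing subsequence has length 4 (e.g. 9, 12, 18, 20).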